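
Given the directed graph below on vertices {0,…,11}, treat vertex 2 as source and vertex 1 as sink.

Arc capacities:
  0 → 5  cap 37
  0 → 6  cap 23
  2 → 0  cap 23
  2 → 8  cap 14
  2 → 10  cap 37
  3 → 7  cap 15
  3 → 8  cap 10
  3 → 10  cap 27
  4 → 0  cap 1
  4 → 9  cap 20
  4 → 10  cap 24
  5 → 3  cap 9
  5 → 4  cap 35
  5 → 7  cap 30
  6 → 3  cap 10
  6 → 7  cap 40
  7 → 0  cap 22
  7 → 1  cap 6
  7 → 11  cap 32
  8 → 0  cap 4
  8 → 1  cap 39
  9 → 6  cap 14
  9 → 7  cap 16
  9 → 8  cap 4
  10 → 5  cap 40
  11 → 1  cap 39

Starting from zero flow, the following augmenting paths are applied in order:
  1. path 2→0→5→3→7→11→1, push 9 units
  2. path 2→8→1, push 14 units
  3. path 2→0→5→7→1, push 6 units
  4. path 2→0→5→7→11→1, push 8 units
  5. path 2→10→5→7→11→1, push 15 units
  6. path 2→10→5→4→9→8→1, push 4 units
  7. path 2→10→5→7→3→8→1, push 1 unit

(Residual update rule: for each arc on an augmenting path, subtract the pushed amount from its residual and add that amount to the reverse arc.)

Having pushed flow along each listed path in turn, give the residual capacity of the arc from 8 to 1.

Residual capacity of (8,1): 20

after path 1 (2→0→5→3→7→11→1, push 9): res(8,1)=39
after path 2 (2→8→1, push 14): res(8,1)=25
after path 3 (2→0→5→7→1, push 6): res(8,1)=25
after path 4 (2→0→5→7→11→1, push 8): res(8,1)=25
after path 5 (2→10→5→7→11→1, push 15): res(8,1)=25
after path 6 (2→10→5→4→9→8→1, push 4): res(8,1)=21
after path 7 (2→10→5→7→3→8→1, push 1): res(8,1)=20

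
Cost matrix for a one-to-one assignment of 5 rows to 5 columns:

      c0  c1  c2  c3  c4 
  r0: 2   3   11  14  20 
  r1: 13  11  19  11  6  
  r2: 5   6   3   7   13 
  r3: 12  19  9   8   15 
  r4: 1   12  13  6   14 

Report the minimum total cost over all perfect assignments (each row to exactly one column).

Minimum assignment cost: 21

optimal assignment: row0→col1 (cost 3), row1→col4 (cost 6), row2→col2 (cost 3), row3→col3 (cost 8), row4→col0 (cost 1)
total = 3 + 6 + 3 + 8 + 1 = 21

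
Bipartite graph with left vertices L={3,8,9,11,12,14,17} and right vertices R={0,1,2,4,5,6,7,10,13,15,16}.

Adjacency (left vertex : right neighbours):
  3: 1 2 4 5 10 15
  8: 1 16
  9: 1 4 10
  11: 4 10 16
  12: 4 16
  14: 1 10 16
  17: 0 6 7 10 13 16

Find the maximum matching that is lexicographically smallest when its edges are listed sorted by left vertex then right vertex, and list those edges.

Lex-smallest maximum matching: {(3,2), (8,1), (9,4), (11,10), (12,16), (17,0)}

|M| = 6 (so the lex-smallest maximum matching has 6 edges)
process left vertices in ascending order; for each, take the smallest-labelled available neighbour that still permits 6 edges overall, or leave it unmatched if none does
lex-smallest matching: {3-2, 8-1, 9-4, 11-10, 12-16, 17-0}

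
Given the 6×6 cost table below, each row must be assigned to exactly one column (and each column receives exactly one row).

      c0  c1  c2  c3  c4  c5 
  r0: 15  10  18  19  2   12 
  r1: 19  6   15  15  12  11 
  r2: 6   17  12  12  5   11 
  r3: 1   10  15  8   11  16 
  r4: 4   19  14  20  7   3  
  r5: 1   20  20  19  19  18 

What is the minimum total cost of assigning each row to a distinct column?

optimal assignment: row0→col4 (cost 2), row1→col1 (cost 6), row2→col2 (cost 12), row3→col3 (cost 8), row4→col5 (cost 3), row5→col0 (cost 1)
total = 2 + 6 + 12 + 8 + 3 + 1 = 32

Minimum assignment cost: 32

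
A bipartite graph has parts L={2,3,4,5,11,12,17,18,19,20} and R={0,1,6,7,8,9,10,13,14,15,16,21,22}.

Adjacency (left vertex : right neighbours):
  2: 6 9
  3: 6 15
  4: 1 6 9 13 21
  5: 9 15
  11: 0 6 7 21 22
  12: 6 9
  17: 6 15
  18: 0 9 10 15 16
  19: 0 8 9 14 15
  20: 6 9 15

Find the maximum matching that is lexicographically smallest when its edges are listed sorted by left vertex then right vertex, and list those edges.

Lex-smallest maximum matching: {(2,6), (3,15), (4,1), (5,9), (11,0), (18,10), (19,8)}

|M| = 7 (so the lex-smallest maximum matching has 7 edges)
process left vertices in ascending order; for each, take the smallest-labelled available neighbour that still permits 7 edges overall, or leave it unmatched if none does
lex-smallest matching: {2-6, 3-15, 4-1, 5-9, 11-0, 18-10, 19-8}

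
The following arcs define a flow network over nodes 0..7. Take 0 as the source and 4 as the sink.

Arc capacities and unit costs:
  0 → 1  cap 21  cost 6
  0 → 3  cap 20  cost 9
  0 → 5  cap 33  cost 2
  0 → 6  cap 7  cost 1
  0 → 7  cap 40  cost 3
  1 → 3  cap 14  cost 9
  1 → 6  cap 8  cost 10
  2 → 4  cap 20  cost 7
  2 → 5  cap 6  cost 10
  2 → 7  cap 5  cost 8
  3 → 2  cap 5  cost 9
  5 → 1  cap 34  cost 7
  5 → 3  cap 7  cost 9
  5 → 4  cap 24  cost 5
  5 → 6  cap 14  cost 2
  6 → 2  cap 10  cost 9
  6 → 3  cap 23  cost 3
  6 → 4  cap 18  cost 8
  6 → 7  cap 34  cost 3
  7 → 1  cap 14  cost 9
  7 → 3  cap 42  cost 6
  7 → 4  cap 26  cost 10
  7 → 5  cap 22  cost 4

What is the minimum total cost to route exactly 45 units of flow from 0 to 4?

shortest-cost path #1: 0→5→4 push 24 @ unit cost 7 (adds 168)
shortest-cost path #2: 0→6→4 push 7 @ unit cost 9 (adds 63)
shortest-cost path #3: 0→5→6→4 push 9 @ unit cost 12 (adds 108)
shortest-cost path #4: 0→7→4 push 5 @ unit cost 13 (adds 65)
total cost = 404

Minimum cost for 45 units: 404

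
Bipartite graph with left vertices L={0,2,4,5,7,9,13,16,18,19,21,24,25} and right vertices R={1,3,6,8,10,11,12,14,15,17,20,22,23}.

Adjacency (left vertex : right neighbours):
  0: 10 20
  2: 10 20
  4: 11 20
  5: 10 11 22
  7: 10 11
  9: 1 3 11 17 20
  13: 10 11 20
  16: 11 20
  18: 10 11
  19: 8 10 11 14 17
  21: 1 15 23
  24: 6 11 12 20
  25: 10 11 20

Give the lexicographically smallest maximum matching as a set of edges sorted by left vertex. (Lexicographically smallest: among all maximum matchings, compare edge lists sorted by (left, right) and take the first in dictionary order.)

|M| = 8 (so the lex-smallest maximum matching has 8 edges)
process left vertices in ascending order; for each, take the smallest-labelled available neighbour that still permits 8 edges overall, or leave it unmatched if none does
lex-smallest matching: {0-10, 2-20, 4-11, 5-22, 9-1, 19-8, 21-15, 24-6}

Lex-smallest maximum matching: {(0,10), (2,20), (4,11), (5,22), (9,1), (19,8), (21,15), (24,6)}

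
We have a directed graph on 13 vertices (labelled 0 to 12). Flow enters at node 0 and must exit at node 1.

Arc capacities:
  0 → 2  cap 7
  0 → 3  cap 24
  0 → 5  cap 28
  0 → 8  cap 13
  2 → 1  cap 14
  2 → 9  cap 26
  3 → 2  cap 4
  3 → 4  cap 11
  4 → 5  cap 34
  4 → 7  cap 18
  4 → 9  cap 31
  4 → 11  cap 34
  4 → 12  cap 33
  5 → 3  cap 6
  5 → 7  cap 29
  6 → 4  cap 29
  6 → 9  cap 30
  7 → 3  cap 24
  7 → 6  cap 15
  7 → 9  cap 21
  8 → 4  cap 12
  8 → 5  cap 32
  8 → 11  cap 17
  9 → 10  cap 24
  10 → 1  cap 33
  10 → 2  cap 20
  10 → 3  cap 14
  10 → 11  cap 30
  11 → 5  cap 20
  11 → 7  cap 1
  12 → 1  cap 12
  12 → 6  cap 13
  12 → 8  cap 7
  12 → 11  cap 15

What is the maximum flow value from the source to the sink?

augment #1: 0→2→1 bottleneck 7, total now 7
augment #2: 0→3→2→1 bottleneck 4, total now 11
augment #3: 0→3→4→12→1 bottleneck 11, total now 22
augment #4: 0→8→4→12→1 bottleneck 1, total now 23
augment #5: 0→5→7→9→10→1 bottleneck 21, total now 44
augment #6: 0→8→4→9→10→1 bottleneck 3, total now 47

Maximum flow value: 47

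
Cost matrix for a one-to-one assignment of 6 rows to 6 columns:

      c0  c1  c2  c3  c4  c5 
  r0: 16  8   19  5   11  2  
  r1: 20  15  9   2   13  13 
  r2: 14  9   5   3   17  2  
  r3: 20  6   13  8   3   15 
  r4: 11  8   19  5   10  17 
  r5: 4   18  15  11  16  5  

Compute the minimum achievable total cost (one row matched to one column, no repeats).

Minimum assignment cost: 24

optimal assignment: row0→col5 (cost 2), row1→col3 (cost 2), row2→col2 (cost 5), row3→col4 (cost 3), row4→col1 (cost 8), row5→col0 (cost 4)
total = 2 + 2 + 5 + 3 + 8 + 4 = 24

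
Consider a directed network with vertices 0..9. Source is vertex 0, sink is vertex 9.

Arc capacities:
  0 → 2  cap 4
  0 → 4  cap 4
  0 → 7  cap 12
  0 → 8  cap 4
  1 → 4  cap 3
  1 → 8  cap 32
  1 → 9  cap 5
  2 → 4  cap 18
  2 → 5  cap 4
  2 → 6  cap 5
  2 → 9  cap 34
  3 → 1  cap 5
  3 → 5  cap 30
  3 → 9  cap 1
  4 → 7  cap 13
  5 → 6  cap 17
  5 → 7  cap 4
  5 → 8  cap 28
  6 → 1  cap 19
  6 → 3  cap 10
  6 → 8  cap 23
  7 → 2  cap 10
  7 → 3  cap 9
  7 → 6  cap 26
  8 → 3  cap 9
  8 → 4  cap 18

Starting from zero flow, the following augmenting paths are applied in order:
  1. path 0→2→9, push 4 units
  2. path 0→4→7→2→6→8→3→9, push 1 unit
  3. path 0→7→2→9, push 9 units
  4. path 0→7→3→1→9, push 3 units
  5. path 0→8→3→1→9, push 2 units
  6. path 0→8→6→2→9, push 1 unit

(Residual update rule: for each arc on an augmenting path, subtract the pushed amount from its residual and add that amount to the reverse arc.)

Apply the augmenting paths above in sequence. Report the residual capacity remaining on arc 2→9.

Residual capacity of (2,9): 20

after path 1 (0→2→9, push 4): res(2,9)=30
after path 2 (0→4→7→2→6→8→3→9, push 1): res(2,9)=30
after path 3 (0→7→2→9, push 9): res(2,9)=21
after path 4 (0→7→3→1→9, push 3): res(2,9)=21
after path 5 (0→8→3→1→9, push 2): res(2,9)=21
after path 6 (0→8→6→2→9, push 1): res(2,9)=20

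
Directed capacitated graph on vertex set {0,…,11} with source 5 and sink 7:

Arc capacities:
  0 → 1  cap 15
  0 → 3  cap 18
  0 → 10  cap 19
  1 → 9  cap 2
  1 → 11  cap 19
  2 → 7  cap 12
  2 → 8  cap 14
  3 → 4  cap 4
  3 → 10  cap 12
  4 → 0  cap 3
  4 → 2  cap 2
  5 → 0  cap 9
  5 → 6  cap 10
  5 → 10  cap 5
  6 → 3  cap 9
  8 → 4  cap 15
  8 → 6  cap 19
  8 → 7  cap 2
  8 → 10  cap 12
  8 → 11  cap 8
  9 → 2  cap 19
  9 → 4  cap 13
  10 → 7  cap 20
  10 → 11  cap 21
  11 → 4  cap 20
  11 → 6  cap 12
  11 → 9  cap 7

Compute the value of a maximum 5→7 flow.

Maximum flow value: 23

augment #1: 5→10→7 bottleneck 5, total now 5
augment #2: 5→0→10→7 bottleneck 9, total now 14
augment #3: 5→6→3→10→7 bottleneck 6, total now 20
augment #4: 5→6→3→4→2→7 bottleneck 2, total now 22
augment #5: 5→6→3→10→11→9→2→7 bottleneck 1, total now 23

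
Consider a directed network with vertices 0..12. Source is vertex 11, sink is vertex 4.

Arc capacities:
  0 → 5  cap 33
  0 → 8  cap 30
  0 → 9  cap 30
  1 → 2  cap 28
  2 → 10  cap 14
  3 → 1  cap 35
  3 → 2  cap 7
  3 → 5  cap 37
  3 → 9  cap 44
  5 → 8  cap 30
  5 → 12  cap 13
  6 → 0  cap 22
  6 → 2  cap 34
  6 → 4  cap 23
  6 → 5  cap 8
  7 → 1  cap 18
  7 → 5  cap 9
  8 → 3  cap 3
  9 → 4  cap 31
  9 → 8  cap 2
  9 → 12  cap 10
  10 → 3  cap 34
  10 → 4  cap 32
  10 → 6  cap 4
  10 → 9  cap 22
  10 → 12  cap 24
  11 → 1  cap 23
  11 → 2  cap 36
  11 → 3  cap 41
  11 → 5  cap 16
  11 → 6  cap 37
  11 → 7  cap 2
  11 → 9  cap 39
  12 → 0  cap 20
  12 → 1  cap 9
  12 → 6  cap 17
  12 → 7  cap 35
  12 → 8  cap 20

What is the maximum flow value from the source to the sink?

Maximum flow value: 68

augment #1: 11→6→4 bottleneck 23, total now 23
augment #2: 11→9→4 bottleneck 31, total now 54
augment #3: 11→2→10→4 bottleneck 14, total now 68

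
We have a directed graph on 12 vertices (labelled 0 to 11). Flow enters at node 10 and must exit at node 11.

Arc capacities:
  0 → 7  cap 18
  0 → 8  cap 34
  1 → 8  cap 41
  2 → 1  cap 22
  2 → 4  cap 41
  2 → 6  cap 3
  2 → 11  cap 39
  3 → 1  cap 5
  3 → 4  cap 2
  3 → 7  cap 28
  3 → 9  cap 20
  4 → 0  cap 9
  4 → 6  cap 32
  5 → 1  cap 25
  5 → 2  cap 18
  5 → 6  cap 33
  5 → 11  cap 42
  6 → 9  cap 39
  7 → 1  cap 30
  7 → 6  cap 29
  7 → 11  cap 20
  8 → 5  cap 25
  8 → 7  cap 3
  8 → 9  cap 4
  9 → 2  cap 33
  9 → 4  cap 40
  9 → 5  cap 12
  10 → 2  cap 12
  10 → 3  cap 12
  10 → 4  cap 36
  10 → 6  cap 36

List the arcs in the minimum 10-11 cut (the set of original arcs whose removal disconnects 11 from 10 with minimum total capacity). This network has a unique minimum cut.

Min-cut arcs: {(4,0), (6,9), (10,2), (10,3)} (total capacity 72)

augment #1: 10→2→11 push 12
augment #2: 10→3→7→11 push 12
augment #3: 10→4→0→7→11 push 8
augment #4: 10→6→9→2→11 push 27
augment #5: 10→6→9→5→11 push 9
augment #6: 10→4→0→8→5→11 push 1
augment #7: 10→4→6→9→5→11 push 3
max flow = 72; residual-reachable set from 10 gives S-side
cut edges (S→T): {(4,0), (6,9), (10,2), (10,3)} total cap 72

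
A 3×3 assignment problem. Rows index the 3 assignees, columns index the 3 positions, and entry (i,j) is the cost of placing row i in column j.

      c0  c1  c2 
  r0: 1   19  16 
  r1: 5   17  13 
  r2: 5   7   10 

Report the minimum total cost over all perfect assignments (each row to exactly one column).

Minimum assignment cost: 21

optimal assignment: row0→col0 (cost 1), row1→col2 (cost 13), row2→col1 (cost 7)
total = 1 + 13 + 7 = 21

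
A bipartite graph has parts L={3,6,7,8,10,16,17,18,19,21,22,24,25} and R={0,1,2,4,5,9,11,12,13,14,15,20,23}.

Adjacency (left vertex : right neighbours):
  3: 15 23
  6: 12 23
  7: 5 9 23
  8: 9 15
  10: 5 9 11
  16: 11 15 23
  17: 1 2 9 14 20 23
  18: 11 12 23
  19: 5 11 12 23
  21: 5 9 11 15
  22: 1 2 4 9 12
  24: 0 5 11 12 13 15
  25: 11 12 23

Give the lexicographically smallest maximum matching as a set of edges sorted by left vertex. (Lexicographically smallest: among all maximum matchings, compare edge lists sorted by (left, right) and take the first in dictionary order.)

Lex-smallest maximum matching: {(3,15), (6,12), (7,5), (8,9), (10,11), (16,23), (17,1), (22,2), (24,0)}

|M| = 9 (so the lex-smallest maximum matching has 9 edges)
process left vertices in ascending order; for each, take the smallest-labelled available neighbour that still permits 9 edges overall, or leave it unmatched if none does
lex-smallest matching: {3-15, 6-12, 7-5, 8-9, 10-11, 16-23, 17-1, 22-2, 24-0}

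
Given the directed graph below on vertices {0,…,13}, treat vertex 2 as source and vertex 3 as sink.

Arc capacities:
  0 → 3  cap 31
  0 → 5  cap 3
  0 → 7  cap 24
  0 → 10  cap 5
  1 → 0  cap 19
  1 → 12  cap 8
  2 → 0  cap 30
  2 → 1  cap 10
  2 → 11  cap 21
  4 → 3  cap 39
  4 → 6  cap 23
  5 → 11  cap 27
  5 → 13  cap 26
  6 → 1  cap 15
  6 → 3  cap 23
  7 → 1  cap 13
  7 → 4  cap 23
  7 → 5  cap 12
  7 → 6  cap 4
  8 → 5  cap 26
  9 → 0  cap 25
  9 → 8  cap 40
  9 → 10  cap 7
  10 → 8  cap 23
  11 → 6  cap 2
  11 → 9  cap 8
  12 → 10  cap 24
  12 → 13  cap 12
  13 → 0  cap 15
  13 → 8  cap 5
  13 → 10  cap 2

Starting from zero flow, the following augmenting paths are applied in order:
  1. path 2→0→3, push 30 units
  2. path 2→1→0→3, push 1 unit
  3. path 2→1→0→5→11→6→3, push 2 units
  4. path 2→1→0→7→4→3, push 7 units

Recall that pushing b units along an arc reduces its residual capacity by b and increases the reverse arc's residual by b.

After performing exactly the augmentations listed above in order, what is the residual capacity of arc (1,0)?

Residual capacity of (1,0): 9

after path 1 (2→0→3, push 30): res(1,0)=19
after path 2 (2→1→0→3, push 1): res(1,0)=18
after path 3 (2→1→0→5→11→6→3, push 2): res(1,0)=16
after path 4 (2→1→0→7→4→3, push 7): res(1,0)=9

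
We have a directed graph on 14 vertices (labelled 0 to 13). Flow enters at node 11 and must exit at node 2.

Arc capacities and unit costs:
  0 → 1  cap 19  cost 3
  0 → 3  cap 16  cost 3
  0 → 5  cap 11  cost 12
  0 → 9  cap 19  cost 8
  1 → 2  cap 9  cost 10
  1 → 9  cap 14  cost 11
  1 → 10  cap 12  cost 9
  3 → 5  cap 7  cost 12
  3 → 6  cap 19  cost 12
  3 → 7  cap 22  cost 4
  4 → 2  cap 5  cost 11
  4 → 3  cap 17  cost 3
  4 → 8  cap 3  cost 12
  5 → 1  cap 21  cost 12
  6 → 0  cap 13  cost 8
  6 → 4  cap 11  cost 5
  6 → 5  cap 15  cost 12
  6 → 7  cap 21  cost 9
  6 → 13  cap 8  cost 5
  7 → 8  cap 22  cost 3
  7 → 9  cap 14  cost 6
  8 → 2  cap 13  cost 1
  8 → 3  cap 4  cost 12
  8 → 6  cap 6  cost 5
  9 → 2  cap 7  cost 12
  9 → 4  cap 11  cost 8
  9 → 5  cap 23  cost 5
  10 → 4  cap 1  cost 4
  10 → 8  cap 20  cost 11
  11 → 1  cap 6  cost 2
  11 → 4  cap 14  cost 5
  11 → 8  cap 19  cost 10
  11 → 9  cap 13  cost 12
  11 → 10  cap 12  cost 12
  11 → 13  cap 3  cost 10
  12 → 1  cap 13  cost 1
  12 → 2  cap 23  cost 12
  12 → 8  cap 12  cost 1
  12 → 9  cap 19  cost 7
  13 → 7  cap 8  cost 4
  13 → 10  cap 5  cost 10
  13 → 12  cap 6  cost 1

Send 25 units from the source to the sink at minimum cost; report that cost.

Minimum cost for 25 units: 317

shortest-cost path #1: 11→8→2 push 13 @ unit cost 11 (adds 143)
shortest-cost path #2: 11→1→2 push 6 @ unit cost 12 (adds 72)
shortest-cost path #3: 11→4→2 push 5 @ unit cost 16 (adds 80)
shortest-cost path #4: 11→13→12→1→2 push 1 @ unit cost 22 (adds 22)
total cost = 317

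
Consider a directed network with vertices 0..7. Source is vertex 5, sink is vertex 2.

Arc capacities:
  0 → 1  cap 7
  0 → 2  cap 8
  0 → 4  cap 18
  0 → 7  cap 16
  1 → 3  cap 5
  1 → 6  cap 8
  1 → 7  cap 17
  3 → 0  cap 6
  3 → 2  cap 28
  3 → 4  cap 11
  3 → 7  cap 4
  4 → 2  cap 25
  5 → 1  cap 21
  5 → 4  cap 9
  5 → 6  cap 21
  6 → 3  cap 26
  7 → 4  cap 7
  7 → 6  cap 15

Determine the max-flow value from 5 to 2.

Maximum flow value: 47

augment #1: 5→4→2 bottleneck 9, total now 9
augment #2: 5→1→3→2 bottleneck 5, total now 14
augment #3: 5→6→3→2 bottleneck 21, total now 35
augment #4: 5→1→6→3→2 bottleneck 2, total now 37
augment #5: 5→1→7→4→2 bottleneck 7, total now 44
augment #6: 5→1→6→3→0→2 bottleneck 3, total now 47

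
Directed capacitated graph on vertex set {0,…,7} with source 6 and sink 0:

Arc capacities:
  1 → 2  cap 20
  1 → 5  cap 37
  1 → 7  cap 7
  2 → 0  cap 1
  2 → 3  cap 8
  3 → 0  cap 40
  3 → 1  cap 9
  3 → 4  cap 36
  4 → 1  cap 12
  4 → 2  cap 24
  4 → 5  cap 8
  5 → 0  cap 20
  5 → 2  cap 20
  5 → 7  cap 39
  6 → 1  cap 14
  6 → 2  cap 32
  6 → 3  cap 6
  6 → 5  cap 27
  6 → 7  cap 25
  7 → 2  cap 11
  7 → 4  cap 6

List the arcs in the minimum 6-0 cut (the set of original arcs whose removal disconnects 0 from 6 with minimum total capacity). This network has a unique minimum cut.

augment #1: 6→2→0 push 1
augment #2: 6→3→0 push 6
augment #3: 6→5→0 push 20
augment #4: 6→2→3→0 push 8
max flow = 35; residual-reachable set from 6 gives S-side
cut edges (S→T): {(2,0), (2,3), (5,0), (6,3)} total cap 35

Min-cut arcs: {(2,0), (2,3), (5,0), (6,3)} (total capacity 35)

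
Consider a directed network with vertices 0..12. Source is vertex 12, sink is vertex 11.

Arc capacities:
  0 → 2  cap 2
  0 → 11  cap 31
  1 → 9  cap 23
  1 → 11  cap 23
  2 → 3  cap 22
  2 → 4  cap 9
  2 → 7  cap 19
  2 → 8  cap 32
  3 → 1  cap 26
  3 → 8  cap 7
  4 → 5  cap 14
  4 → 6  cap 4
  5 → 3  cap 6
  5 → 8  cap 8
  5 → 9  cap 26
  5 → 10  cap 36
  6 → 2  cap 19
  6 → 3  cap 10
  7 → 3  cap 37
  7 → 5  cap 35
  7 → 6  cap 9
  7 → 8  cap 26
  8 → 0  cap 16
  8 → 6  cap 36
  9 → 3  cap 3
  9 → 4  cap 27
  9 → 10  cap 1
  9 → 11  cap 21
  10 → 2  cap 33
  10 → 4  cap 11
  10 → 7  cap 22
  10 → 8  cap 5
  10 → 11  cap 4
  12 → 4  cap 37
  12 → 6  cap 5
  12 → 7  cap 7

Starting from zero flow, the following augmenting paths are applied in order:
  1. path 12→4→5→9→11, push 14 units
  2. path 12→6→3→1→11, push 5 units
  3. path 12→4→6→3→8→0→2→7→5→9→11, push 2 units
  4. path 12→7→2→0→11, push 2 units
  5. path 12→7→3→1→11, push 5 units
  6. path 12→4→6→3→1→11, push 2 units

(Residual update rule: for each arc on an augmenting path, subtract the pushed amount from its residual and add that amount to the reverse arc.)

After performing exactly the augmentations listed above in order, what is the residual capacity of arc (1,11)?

Residual capacity of (1,11): 11

after path 1 (12→4→5→9→11, push 14): res(1,11)=23
after path 2 (12→6→3→1→11, push 5): res(1,11)=18
after path 3 (12→4→6→3→8→0→2→7→5→9→11, push 2): res(1,11)=18
after path 4 (12→7→2→0→11, push 2): res(1,11)=18
after path 5 (12→7→3→1→11, push 5): res(1,11)=13
after path 6 (12→4→6→3→1→11, push 2): res(1,11)=11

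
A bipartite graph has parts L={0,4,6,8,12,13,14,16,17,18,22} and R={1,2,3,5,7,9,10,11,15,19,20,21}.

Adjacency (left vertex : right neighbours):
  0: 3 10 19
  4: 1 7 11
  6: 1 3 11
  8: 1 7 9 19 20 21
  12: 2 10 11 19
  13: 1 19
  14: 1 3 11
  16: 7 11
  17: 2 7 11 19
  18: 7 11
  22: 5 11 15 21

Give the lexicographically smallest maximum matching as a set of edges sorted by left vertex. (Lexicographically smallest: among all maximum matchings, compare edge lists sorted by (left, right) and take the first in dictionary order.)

|M| = 9 (so the lex-smallest maximum matching has 9 edges)
process left vertices in ascending order; for each, take the smallest-labelled available neighbour that still permits 9 edges overall, or leave it unmatched if none does
lex-smallest matching: {0-3, 4-1, 6-11, 8-9, 12-10, 13-19, 16-7, 17-2, 22-5}

Lex-smallest maximum matching: {(0,3), (4,1), (6,11), (8,9), (12,10), (13,19), (16,7), (17,2), (22,5)}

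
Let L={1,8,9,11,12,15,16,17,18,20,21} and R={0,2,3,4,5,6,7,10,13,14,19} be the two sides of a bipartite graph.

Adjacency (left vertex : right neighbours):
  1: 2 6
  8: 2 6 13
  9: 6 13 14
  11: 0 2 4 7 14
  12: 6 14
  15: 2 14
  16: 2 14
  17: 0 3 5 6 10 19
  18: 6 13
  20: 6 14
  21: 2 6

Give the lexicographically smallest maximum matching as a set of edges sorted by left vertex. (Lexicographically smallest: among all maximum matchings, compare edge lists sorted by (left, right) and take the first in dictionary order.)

|M| = 6 (so the lex-smallest maximum matching has 6 edges)
process left vertices in ascending order; for each, take the smallest-labelled available neighbour that still permits 6 edges overall, or leave it unmatched if none does
lex-smallest matching: {1-2, 8-6, 9-13, 11-0, 12-14, 17-3}

Lex-smallest maximum matching: {(1,2), (8,6), (9,13), (11,0), (12,14), (17,3)}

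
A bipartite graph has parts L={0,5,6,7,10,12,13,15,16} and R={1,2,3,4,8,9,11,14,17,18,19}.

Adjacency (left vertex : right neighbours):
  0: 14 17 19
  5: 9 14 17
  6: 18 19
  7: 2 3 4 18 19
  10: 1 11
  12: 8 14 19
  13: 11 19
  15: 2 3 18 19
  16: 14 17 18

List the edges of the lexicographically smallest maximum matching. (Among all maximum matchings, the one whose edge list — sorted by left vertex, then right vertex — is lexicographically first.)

|M| = 9 (so the lex-smallest maximum matching has 9 edges)
process left vertices in ascending order; for each, take the smallest-labelled available neighbour that still permits 9 edges overall, or leave it unmatched if none does
lex-smallest matching: {0-14, 5-9, 6-18, 7-2, 10-1, 12-8, 13-11, 15-3, 16-17}

Lex-smallest maximum matching: {(0,14), (5,9), (6,18), (7,2), (10,1), (12,8), (13,11), (15,3), (16,17)}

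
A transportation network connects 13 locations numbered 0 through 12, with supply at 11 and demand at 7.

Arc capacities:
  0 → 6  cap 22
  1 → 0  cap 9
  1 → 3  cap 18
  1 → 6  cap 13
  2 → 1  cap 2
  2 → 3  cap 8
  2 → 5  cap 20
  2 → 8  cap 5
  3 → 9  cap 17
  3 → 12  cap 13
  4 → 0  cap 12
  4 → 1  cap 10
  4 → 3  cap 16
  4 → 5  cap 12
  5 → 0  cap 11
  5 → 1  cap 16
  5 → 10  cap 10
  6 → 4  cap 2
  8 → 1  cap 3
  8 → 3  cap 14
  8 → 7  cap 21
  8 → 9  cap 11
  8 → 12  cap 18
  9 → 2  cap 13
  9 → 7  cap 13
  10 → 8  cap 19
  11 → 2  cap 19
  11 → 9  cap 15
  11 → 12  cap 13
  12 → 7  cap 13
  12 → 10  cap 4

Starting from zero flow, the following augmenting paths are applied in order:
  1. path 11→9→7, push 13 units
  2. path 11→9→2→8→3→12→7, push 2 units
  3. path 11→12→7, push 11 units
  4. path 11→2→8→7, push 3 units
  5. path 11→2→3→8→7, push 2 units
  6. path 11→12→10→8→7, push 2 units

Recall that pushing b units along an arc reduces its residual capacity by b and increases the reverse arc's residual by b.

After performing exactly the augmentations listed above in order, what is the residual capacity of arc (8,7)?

after path 1 (11→9→7, push 13): res(8,7)=21
after path 2 (11→9→2→8→3→12→7, push 2): res(8,7)=21
after path 3 (11→12→7, push 11): res(8,7)=21
after path 4 (11→2→8→7, push 3): res(8,7)=18
after path 5 (11→2→3→8→7, push 2): res(8,7)=16
after path 6 (11→12→10→8→7, push 2): res(8,7)=14

Residual capacity of (8,7): 14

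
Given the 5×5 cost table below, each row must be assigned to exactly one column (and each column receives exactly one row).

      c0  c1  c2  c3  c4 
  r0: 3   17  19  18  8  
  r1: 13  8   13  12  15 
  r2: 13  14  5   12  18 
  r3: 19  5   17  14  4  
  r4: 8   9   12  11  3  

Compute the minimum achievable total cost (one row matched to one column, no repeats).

Minimum assignment cost: 28

optimal assignment: row0→col0 (cost 3), row1→col3 (cost 12), row2→col2 (cost 5), row3→col1 (cost 5), row4→col4 (cost 3)
total = 3 + 12 + 5 + 5 + 3 = 28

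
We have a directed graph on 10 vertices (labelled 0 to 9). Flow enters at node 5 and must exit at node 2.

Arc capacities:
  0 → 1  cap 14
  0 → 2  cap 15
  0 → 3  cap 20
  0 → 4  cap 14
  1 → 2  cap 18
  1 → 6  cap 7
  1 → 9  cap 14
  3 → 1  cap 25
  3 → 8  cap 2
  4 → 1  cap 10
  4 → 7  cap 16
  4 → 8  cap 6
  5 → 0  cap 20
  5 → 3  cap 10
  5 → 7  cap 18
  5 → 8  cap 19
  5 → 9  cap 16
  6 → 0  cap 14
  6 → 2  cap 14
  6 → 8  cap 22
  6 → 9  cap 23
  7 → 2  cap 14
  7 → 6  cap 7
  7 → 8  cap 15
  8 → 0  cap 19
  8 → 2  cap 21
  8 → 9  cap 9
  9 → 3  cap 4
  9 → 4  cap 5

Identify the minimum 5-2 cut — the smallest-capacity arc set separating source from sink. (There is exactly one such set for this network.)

augment #1: 5→0→2 push 15
augment #2: 5→7→2 push 14
augment #3: 5→8→2 push 19
augment #4: 5→0→1→2 push 5
augment #5: 5→3→1→2 push 10
augment #6: 5→7→6→2 push 4
augment #7: 5→9→3→1→2 push 3
augment #8: 5→9→3→8→2 push 1
augment #9: 5→9→4→8→2 push 1
augment #10: 5→9→4→1→6→2 push 4
max flow = 76; residual-reachable set from 5 gives S-side
cut edges (S→T): {(5,0), (5,3), (5,7), (5,8), (9,3), (9,4)} total cap 76

Min-cut arcs: {(5,0), (5,3), (5,7), (5,8), (9,3), (9,4)} (total capacity 76)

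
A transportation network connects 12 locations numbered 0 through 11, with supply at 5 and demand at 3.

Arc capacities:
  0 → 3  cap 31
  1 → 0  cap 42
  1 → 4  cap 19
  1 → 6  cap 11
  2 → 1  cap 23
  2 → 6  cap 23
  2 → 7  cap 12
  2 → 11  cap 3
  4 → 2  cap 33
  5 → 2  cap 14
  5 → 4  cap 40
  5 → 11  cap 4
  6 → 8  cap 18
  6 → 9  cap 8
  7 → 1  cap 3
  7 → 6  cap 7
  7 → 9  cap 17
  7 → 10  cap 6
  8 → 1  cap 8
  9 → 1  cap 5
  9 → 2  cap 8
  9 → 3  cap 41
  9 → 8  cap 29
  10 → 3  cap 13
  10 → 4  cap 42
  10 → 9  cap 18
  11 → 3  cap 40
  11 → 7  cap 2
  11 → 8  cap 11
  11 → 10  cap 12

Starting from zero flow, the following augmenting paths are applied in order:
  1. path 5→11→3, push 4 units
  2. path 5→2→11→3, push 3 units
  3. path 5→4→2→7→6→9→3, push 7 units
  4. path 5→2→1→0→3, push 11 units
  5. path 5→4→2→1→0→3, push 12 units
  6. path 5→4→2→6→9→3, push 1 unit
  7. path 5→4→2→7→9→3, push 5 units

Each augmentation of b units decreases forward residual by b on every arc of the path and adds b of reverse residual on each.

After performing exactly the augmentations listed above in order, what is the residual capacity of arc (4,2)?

after path 1 (5→11→3, push 4): res(4,2)=33
after path 2 (5→2→11→3, push 3): res(4,2)=33
after path 3 (5→4→2→7→6→9→3, push 7): res(4,2)=26
after path 4 (5→2→1→0→3, push 11): res(4,2)=26
after path 5 (5→4→2→1→0→3, push 12): res(4,2)=14
after path 6 (5→4→2→6→9→3, push 1): res(4,2)=13
after path 7 (5→4→2→7→9→3, push 5): res(4,2)=8

Residual capacity of (4,2): 8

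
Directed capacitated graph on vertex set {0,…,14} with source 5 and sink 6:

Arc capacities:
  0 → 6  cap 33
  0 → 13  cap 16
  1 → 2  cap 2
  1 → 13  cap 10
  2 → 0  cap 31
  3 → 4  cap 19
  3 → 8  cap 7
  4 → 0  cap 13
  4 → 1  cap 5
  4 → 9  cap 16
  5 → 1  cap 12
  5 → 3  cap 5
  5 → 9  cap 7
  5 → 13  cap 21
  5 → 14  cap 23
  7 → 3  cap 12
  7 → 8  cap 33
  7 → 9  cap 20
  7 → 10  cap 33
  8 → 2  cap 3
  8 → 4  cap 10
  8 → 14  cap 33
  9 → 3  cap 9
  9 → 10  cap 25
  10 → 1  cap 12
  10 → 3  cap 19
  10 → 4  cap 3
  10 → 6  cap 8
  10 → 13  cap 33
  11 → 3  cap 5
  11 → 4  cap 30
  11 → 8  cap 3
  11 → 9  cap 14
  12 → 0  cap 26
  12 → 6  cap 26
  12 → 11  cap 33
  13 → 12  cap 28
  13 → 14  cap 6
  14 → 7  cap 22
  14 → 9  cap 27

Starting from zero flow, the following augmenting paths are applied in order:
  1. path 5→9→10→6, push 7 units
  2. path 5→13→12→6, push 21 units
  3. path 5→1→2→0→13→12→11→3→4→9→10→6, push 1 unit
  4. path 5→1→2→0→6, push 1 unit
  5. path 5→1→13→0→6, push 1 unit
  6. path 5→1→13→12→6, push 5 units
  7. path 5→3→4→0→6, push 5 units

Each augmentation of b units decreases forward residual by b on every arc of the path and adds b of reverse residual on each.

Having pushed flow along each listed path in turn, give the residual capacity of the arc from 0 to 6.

Residual capacity of (0,6): 26

after path 1 (5→9→10→6, push 7): res(0,6)=33
after path 2 (5→13→12→6, push 21): res(0,6)=33
after path 3 (5→1→2→0→13→12→11→3→4→9→10→6, push 1): res(0,6)=33
after path 4 (5→1→2→0→6, push 1): res(0,6)=32
after path 5 (5→1→13→0→6, push 1): res(0,6)=31
after path 6 (5→1→13→12→6, push 5): res(0,6)=31
after path 7 (5→3→4→0→6, push 5): res(0,6)=26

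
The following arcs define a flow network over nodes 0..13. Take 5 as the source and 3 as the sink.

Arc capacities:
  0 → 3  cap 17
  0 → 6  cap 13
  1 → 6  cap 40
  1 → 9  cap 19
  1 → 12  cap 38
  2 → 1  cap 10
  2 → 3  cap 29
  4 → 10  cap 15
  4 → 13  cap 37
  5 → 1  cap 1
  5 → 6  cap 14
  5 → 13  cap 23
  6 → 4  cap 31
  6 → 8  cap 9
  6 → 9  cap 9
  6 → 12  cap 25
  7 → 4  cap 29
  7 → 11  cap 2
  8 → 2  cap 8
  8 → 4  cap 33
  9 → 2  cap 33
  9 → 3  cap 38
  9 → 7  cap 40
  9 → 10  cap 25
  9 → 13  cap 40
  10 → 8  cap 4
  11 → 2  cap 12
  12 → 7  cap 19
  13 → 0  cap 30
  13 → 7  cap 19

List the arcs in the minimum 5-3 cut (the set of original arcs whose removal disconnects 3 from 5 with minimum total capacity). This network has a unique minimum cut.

Min-cut arcs: {(0,3), (5,1), (6,9), (7,11), (8,2)} (total capacity 37)

augment #1: 5→1→9→3 push 1
augment #2: 5→6→9→3 push 9
augment #3: 5→13→0→3 push 17
augment #4: 5→6→8→2→3 push 5
augment #5: 5→13→7→11→2→3 push 2
augment #6: 5→13→0→6→8→2→3 push 3
max flow = 37; residual-reachable set from 5 gives S-side
cut edges (S→T): {(0,3), (5,1), (6,9), (7,11), (8,2)} total cap 37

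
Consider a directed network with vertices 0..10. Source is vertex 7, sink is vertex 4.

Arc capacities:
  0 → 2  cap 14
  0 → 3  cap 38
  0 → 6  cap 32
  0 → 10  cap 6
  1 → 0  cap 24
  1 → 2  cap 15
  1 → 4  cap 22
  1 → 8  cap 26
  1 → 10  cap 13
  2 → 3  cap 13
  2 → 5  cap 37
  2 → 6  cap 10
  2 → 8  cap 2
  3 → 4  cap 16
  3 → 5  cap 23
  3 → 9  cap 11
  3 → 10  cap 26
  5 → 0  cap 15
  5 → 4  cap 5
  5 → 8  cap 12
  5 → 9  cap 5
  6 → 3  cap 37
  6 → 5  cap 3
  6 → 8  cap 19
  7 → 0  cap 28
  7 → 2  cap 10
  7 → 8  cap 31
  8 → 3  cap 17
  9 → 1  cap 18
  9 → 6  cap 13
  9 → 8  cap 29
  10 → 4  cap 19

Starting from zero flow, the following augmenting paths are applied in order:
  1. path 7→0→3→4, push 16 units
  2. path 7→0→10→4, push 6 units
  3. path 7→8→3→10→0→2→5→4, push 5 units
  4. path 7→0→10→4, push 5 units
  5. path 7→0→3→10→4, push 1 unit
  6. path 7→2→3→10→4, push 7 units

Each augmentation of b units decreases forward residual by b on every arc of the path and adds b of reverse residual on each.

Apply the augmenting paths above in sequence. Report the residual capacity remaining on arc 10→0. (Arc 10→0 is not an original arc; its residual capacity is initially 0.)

after path 1 (7→0→3→4, push 16): res(10,0)=0
after path 2 (7→0→10→4, push 6): res(10,0)=6
after path 3 (7→8→3→10→0→2→5→4, push 5): res(10,0)=1
after path 4 (7→0→10→4, push 5): res(10,0)=6
after path 5 (7→0→3→10→4, push 1): res(10,0)=6
after path 6 (7→2→3→10→4, push 7): res(10,0)=6

Residual capacity of (10,0): 6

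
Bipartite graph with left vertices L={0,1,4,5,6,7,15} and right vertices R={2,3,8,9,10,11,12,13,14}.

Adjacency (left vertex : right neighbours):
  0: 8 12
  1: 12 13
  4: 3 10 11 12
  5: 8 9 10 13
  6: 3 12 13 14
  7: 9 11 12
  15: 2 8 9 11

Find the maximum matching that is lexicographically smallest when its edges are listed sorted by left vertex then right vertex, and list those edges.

Lex-smallest maximum matching: {(0,8), (1,12), (4,3), (5,9), (6,13), (7,11), (15,2)}

|M| = 7 (so the lex-smallest maximum matching has 7 edges)
process left vertices in ascending order; for each, take the smallest-labelled available neighbour that still permits 7 edges overall, or leave it unmatched if none does
lex-smallest matching: {0-8, 1-12, 4-3, 5-9, 6-13, 7-11, 15-2}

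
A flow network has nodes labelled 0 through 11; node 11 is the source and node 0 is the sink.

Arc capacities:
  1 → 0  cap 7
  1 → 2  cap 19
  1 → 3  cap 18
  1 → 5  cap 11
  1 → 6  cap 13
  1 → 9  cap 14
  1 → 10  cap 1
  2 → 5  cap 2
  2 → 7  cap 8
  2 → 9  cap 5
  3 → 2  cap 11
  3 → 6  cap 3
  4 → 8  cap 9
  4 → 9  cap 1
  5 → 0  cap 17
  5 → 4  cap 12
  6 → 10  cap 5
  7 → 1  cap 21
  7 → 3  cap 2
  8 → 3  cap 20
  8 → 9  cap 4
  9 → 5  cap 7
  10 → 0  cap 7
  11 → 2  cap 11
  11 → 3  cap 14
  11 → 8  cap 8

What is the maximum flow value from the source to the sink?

augment #1: 11→2→5→0 bottleneck 2, total now 2
augment #2: 11→2→7→1→0 bottleneck 7, total now 9
augment #3: 11→2→9→5→0 bottleneck 2, total now 11
augment #4: 11→3→6→10→0 bottleneck 3, total now 14
augment #5: 11→8→9→5→0 bottleneck 4, total now 18
augment #6: 11→3→2→9→5→0 bottleneck 1, total now 19
augment #7: 11→3→2→7→1→5→0 bottleneck 1, total now 20

Maximum flow value: 20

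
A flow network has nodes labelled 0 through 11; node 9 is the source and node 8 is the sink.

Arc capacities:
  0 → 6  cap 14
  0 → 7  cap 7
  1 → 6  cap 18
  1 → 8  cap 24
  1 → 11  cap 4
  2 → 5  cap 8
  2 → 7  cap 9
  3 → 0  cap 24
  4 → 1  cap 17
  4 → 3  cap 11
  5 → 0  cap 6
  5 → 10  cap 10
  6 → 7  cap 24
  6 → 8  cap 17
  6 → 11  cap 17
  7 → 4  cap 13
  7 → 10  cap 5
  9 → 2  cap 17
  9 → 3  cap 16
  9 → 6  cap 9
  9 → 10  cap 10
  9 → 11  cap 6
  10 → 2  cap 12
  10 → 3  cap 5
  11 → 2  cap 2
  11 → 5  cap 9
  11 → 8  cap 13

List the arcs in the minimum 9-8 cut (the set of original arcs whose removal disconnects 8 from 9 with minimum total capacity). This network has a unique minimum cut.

Min-cut arcs: {(0,6), (7,4), (9,6), (9,11)} (total capacity 42)

augment #1: 9→6→8 push 9
augment #2: 9→11→8 push 6
augment #3: 9→3→0→6→8 push 8
augment #4: 9→2→7→4→1→8 push 9
augment #5: 9→3→0→6→11→8 push 6
augment #6: 9→3→0→7→4→1→8 push 2
augment #7: 9→2→5→0→7→4→1→8 push 2
max flow = 42; residual-reachable set from 9 gives S-side
cut edges (S→T): {(0,6), (7,4), (9,6), (9,11)} total cap 42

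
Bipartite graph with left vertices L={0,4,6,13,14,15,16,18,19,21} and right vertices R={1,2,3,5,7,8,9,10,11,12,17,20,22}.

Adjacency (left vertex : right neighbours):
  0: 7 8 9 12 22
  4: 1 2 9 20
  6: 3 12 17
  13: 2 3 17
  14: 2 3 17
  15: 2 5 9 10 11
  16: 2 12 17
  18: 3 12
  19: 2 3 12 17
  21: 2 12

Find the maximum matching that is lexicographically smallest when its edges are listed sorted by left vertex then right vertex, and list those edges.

Lex-smallest maximum matching: {(0,7), (4,1), (6,3), (13,2), (14,17), (15,5), (16,12)}

|M| = 7 (so the lex-smallest maximum matching has 7 edges)
process left vertices in ascending order; for each, take the smallest-labelled available neighbour that still permits 7 edges overall, or leave it unmatched if none does
lex-smallest matching: {0-7, 4-1, 6-3, 13-2, 14-17, 15-5, 16-12}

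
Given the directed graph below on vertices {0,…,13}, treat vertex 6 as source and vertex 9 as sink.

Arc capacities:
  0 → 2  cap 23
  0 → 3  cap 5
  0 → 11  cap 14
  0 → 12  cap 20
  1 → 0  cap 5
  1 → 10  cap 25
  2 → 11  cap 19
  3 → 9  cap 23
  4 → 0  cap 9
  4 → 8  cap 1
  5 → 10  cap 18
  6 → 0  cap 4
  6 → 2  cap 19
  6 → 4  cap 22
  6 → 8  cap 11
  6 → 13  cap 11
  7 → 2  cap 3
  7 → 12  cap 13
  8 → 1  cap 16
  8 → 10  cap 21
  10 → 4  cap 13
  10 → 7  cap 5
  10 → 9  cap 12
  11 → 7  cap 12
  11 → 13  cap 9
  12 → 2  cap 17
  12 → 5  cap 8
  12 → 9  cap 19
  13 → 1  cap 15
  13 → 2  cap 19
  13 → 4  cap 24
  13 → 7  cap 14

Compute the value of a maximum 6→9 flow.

augment #1: 6→0→3→9 bottleneck 4, total now 4
augment #2: 6→8→10→9 bottleneck 11, total now 15
augment #3: 6→4→0→3→9 bottleneck 1, total now 16
augment #4: 6→4→0→12→9 bottleneck 8, total now 24
augment #5: 6→4→8→10→9 bottleneck 1, total now 25
augment #6: 6→13→7→12→9 bottleneck 11, total now 36

Maximum flow value: 36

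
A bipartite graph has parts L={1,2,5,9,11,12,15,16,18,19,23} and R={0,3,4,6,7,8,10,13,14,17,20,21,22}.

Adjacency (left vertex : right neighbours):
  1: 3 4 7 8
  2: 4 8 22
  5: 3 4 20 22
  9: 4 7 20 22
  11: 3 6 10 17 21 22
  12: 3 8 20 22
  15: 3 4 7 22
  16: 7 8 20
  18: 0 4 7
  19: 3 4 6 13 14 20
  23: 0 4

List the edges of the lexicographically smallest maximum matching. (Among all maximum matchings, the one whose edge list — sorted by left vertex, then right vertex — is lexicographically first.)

|M| = 9 (so the lex-smallest maximum matching has 9 edges)
process left vertices in ascending order; for each, take the smallest-labelled available neighbour that still permits 9 edges overall, or leave it unmatched if none does
lex-smallest matching: {1-3, 2-4, 5-20, 9-7, 11-6, 12-8, 15-22, 18-0, 19-13}

Lex-smallest maximum matching: {(1,3), (2,4), (5,20), (9,7), (11,6), (12,8), (15,22), (18,0), (19,13)}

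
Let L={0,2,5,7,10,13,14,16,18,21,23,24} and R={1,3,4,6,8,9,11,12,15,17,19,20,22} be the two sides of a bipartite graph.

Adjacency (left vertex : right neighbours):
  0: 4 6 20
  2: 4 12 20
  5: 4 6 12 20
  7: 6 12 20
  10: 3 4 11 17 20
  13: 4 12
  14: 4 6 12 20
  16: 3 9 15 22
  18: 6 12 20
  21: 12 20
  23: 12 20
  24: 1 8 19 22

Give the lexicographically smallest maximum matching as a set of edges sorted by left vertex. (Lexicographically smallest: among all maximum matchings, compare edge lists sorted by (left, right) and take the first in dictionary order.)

Lex-smallest maximum matching: {(0,4), (2,12), (5,6), (7,20), (10,3), (16,9), (24,1)}

|M| = 7 (so the lex-smallest maximum matching has 7 edges)
process left vertices in ascending order; for each, take the smallest-labelled available neighbour that still permits 7 edges overall, or leave it unmatched if none does
lex-smallest matching: {0-4, 2-12, 5-6, 7-20, 10-3, 16-9, 24-1}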